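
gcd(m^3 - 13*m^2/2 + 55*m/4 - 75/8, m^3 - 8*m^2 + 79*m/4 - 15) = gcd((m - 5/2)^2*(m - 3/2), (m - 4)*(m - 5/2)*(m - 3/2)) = m^2 - 4*m + 15/4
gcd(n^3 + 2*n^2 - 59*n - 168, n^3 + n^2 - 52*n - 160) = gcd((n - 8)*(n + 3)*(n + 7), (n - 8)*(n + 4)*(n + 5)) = n - 8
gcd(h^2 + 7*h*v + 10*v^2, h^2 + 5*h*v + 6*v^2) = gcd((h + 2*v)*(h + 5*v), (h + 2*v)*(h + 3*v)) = h + 2*v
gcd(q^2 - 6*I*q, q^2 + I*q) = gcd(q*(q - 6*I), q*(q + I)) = q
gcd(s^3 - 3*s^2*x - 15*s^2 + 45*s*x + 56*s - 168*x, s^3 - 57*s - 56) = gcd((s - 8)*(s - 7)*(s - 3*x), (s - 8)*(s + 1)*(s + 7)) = s - 8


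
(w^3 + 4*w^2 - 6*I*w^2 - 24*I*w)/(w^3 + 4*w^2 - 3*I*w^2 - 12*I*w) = (w - 6*I)/(w - 3*I)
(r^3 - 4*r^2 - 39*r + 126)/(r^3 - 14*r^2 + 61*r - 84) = (r + 6)/(r - 4)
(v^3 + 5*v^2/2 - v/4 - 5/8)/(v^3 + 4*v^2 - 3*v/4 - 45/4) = (4*v^2 - 1)/(2*(2*v^2 + 3*v - 9))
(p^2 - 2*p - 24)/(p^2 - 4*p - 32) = (p - 6)/(p - 8)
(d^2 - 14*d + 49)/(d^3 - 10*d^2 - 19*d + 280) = (d - 7)/(d^2 - 3*d - 40)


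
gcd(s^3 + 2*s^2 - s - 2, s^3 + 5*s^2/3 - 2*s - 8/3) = s^2 + 3*s + 2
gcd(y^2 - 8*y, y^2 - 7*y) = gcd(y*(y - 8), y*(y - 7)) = y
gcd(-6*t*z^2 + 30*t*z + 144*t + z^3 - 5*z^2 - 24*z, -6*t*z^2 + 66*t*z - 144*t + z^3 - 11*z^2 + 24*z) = -6*t*z + 48*t + z^2 - 8*z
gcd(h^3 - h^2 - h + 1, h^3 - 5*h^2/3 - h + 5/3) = h^2 - 1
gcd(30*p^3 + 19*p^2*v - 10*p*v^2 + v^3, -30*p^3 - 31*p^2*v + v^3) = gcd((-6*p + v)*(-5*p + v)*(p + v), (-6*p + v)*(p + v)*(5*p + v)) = 6*p^2 + 5*p*v - v^2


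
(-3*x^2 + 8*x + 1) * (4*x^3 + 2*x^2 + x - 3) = -12*x^5 + 26*x^4 + 17*x^3 + 19*x^2 - 23*x - 3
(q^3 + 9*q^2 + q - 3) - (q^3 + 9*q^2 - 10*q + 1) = 11*q - 4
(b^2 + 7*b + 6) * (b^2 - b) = b^4 + 6*b^3 - b^2 - 6*b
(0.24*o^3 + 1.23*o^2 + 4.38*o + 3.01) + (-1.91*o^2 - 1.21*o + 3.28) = 0.24*o^3 - 0.68*o^2 + 3.17*o + 6.29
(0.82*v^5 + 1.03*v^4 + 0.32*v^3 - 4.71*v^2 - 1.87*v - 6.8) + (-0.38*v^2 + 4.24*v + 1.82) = 0.82*v^5 + 1.03*v^4 + 0.32*v^3 - 5.09*v^2 + 2.37*v - 4.98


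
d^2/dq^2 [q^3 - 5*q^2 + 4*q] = 6*q - 10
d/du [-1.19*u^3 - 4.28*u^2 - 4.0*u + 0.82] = -3.57*u^2 - 8.56*u - 4.0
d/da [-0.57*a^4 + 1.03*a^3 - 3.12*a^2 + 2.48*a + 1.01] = -2.28*a^3 + 3.09*a^2 - 6.24*a + 2.48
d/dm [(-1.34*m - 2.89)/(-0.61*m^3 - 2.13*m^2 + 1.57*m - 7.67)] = (-1.6348*m^3 - 8.1429*m^2 - 12.3114*m + 14.8151)/(0.3721*m^6 + 2.5986*m^5 + 2.6215*m^4 + 2.6692*m^3 + 35.1391*m^2 - 24.0838*m + 58.8289)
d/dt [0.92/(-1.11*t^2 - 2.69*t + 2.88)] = (2.0424*t + 2.4748)/(1.11*t^2 + 2.69*t - 2.88)^2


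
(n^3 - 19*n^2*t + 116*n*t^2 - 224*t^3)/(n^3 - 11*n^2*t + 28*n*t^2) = (n - 8*t)/n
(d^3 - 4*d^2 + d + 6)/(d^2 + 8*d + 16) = (d^3 - 4*d^2 + d + 6)/(d^2 + 8*d + 16)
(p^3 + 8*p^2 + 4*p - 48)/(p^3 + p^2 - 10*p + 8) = (p + 6)/(p - 1)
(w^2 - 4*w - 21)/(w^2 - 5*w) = (w^2 - 4*w - 21)/(w*(w - 5))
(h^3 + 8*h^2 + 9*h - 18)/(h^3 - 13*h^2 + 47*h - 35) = (h^2 + 9*h + 18)/(h^2 - 12*h + 35)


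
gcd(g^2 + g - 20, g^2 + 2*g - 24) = g - 4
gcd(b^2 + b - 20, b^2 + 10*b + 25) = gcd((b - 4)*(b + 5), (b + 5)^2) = b + 5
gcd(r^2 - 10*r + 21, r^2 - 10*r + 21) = r^2 - 10*r + 21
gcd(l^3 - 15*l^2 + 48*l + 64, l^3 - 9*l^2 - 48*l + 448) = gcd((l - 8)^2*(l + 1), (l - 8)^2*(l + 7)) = l^2 - 16*l + 64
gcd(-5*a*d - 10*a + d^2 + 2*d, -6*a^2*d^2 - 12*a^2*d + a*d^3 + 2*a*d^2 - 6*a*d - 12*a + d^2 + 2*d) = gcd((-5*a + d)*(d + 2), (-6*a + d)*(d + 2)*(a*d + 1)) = d + 2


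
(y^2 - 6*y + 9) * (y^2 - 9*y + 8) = y^4 - 15*y^3 + 71*y^2 - 129*y + 72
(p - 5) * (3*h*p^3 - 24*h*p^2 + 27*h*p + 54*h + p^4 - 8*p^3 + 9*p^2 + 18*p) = 3*h*p^4 - 39*h*p^3 + 147*h*p^2 - 81*h*p - 270*h + p^5 - 13*p^4 + 49*p^3 - 27*p^2 - 90*p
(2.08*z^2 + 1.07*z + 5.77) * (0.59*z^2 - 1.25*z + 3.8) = 1.2272*z^4 - 1.9687*z^3 + 9.9708*z^2 - 3.1465*z + 21.926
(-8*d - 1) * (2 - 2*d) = 16*d^2 - 14*d - 2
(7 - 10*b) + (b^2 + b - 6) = b^2 - 9*b + 1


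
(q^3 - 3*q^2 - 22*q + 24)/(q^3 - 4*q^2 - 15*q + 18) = (q + 4)/(q + 3)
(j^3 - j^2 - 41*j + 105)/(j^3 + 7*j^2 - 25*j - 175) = (j - 3)/(j + 5)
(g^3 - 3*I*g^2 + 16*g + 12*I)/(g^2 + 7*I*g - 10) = (g^2 - 5*I*g + 6)/(g + 5*I)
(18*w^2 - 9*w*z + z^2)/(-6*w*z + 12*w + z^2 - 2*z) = (-3*w + z)/(z - 2)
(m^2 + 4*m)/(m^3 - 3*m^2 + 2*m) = (m + 4)/(m^2 - 3*m + 2)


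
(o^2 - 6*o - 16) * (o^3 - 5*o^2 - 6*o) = o^5 - 11*o^4 + 8*o^3 + 116*o^2 + 96*o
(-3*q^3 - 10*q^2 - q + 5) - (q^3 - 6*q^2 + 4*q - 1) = -4*q^3 - 4*q^2 - 5*q + 6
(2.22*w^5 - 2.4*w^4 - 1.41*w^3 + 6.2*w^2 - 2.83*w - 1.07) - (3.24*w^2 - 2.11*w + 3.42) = 2.22*w^5 - 2.4*w^4 - 1.41*w^3 + 2.96*w^2 - 0.72*w - 4.49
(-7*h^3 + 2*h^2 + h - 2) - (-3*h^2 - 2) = -7*h^3 + 5*h^2 + h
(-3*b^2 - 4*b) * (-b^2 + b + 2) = 3*b^4 + b^3 - 10*b^2 - 8*b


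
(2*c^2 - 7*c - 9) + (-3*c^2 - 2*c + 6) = -c^2 - 9*c - 3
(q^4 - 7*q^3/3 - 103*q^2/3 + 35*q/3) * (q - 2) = q^5 - 13*q^4/3 - 89*q^3/3 + 241*q^2/3 - 70*q/3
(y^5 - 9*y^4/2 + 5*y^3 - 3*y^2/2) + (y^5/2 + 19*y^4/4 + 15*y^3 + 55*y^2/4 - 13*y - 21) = 3*y^5/2 + y^4/4 + 20*y^3 + 49*y^2/4 - 13*y - 21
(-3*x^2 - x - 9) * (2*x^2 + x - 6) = -6*x^4 - 5*x^3 - x^2 - 3*x + 54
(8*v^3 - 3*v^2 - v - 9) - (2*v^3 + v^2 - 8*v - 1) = 6*v^3 - 4*v^2 + 7*v - 8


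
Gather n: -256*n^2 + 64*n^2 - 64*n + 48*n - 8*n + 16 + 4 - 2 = -192*n^2 - 24*n + 18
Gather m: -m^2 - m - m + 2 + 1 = -m^2 - 2*m + 3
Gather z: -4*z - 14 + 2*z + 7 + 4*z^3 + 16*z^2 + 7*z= 4*z^3 + 16*z^2 + 5*z - 7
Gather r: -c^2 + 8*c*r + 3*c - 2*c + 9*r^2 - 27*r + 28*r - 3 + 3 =-c^2 + c + 9*r^2 + r*(8*c + 1)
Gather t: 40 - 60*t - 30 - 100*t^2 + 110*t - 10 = -100*t^2 + 50*t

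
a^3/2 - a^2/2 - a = a*(a/2 + 1/2)*(a - 2)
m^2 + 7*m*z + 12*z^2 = (m + 3*z)*(m + 4*z)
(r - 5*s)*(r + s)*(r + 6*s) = r^3 + 2*r^2*s - 29*r*s^2 - 30*s^3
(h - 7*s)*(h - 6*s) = h^2 - 13*h*s + 42*s^2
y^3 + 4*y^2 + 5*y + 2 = (y + 1)^2*(y + 2)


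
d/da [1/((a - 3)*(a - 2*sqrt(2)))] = ((3 - a)*(a - 2*sqrt(2))^2 + (-a + 2*sqrt(2))*(a - 3)^2)/((a - 3)^3*(a - 2*sqrt(2))^3)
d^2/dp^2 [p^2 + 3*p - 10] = 2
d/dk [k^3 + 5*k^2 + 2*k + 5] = 3*k^2 + 10*k + 2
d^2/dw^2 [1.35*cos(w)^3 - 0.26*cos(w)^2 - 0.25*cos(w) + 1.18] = -0.7625*cos(w) + 0.52*cos(2*w) - 3.0375*cos(3*w)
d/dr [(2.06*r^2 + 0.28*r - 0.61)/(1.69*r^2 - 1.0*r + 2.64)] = (-2.5332*r^2 + 12.9386*r + 0.1292)/(2.8561*r^4 - 3.38*r^3 + 9.9232*r^2 - 5.28*r + 6.9696)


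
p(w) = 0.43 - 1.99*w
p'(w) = -1.99000000000000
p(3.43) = -6.40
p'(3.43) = -1.99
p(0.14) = 0.15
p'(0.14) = -1.99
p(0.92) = -1.40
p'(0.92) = -1.99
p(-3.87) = 8.13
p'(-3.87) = -1.99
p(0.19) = 0.05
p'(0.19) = -1.99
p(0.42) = -0.41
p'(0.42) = -1.99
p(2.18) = -3.91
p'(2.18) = -1.99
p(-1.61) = 3.63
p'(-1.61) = -1.99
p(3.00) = -5.54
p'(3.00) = -1.99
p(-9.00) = 18.34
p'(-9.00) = -1.99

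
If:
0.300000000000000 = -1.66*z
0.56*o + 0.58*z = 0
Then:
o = 0.19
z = -0.18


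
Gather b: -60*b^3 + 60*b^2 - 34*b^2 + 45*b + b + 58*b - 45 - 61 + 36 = -60*b^3 + 26*b^2 + 104*b - 70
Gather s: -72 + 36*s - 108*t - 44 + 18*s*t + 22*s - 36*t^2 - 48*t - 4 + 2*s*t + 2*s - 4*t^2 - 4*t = s*(20*t + 60) - 40*t^2 - 160*t - 120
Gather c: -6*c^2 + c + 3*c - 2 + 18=-6*c^2 + 4*c + 16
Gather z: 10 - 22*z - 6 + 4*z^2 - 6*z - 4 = 4*z^2 - 28*z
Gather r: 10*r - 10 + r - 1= 11*r - 11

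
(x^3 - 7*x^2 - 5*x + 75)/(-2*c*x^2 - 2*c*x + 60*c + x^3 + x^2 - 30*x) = (x^2 - 2*x - 15)/(-2*c*x - 12*c + x^2 + 6*x)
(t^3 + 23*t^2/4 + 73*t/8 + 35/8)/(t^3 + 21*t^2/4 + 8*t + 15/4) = (t + 7/2)/(t + 3)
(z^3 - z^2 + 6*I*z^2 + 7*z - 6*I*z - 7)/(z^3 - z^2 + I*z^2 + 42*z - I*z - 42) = (z - I)/(z - 6*I)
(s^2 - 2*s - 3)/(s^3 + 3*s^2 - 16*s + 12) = (s^2 - 2*s - 3)/(s^3 + 3*s^2 - 16*s + 12)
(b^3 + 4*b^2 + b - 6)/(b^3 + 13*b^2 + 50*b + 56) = (b^2 + 2*b - 3)/(b^2 + 11*b + 28)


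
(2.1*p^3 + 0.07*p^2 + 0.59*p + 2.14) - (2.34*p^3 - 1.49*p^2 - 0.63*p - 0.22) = -0.24*p^3 + 1.56*p^2 + 1.22*p + 2.36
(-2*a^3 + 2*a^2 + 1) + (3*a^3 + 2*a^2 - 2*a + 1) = a^3 + 4*a^2 - 2*a + 2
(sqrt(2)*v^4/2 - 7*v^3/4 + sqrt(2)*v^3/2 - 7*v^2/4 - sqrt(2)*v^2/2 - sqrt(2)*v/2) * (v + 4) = sqrt(2)*v^5/2 - 7*v^4/4 + 5*sqrt(2)*v^4/2 - 35*v^3/4 + 3*sqrt(2)*v^3/2 - 7*v^2 - 5*sqrt(2)*v^2/2 - 2*sqrt(2)*v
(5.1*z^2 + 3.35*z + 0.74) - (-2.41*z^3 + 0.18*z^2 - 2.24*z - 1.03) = 2.41*z^3 + 4.92*z^2 + 5.59*z + 1.77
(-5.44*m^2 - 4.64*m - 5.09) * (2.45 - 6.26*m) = 34.0544*m^3 + 15.7184*m^2 + 20.4954*m - 12.4705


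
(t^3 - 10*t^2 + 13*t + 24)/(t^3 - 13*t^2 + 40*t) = (t^2 - 2*t - 3)/(t*(t - 5))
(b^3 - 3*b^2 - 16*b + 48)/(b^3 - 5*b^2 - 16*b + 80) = (b - 3)/(b - 5)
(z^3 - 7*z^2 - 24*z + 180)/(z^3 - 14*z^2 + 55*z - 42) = (z^2 - z - 30)/(z^2 - 8*z + 7)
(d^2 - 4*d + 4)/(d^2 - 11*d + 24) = (d^2 - 4*d + 4)/(d^2 - 11*d + 24)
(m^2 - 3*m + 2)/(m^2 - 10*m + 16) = (m - 1)/(m - 8)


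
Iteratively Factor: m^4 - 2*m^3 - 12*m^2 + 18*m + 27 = (m + 1)*(m^3 - 3*m^2 - 9*m + 27) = (m - 3)*(m + 1)*(m^2 - 9) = (m - 3)^2*(m + 1)*(m + 3)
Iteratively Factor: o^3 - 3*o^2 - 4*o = (o)*(o^2 - 3*o - 4) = o*(o - 4)*(o + 1)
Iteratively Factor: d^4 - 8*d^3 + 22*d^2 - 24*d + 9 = (d - 3)*(d^3 - 5*d^2 + 7*d - 3) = (d - 3)^2*(d^2 - 2*d + 1) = (d - 3)^2*(d - 1)*(d - 1)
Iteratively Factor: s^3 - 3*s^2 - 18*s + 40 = (s - 5)*(s^2 + 2*s - 8) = (s - 5)*(s - 2)*(s + 4)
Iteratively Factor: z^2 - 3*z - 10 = (z + 2)*(z - 5)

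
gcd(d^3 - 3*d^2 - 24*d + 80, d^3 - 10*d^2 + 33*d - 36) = d - 4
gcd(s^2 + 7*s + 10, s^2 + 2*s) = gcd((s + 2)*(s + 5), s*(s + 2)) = s + 2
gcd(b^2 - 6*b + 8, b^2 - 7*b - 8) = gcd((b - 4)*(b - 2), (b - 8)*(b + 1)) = 1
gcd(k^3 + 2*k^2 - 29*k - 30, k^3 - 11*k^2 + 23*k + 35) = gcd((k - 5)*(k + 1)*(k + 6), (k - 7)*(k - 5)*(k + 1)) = k^2 - 4*k - 5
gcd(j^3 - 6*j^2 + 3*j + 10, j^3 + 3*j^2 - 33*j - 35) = j^2 - 4*j - 5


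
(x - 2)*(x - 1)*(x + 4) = x^3 + x^2 - 10*x + 8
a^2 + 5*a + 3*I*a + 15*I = (a + 5)*(a + 3*I)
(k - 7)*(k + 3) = k^2 - 4*k - 21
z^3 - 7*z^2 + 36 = (z - 6)*(z - 3)*(z + 2)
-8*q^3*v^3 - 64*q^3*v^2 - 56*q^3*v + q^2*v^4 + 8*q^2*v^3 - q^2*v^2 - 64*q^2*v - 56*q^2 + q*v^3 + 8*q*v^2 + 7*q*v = (-8*q + v)*(v + 7)*(q*v + 1)*(q*v + q)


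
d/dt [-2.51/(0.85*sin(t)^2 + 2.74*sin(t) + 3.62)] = (4.267*sin(t) + 6.8774)*cos(t)/(0.85*sin(t)^2 + 2.74*sin(t) + 3.62)^2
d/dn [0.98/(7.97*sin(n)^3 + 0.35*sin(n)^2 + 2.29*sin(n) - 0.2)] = (-0.686*sin(n) + 11.7159*cos(2*n) - 13.9601)*cos(n)/(7.97*sin(n)^3 + 0.35*sin(n)^2 + 2.29*sin(n) - 0.2)^2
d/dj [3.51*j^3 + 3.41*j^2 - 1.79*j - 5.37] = 10.53*j^2 + 6.82*j - 1.79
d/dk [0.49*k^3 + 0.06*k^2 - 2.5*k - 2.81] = 1.47*k^2 + 0.12*k - 2.5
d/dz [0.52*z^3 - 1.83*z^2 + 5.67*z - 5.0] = 1.56*z^2 - 3.66*z + 5.67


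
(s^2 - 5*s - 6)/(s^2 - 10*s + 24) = (s + 1)/(s - 4)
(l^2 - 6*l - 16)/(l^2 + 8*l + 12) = (l - 8)/(l + 6)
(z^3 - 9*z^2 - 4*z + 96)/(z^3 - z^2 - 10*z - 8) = (z^2 - 5*z - 24)/(z^2 + 3*z + 2)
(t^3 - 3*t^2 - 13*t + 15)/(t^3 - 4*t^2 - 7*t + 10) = (t + 3)/(t + 2)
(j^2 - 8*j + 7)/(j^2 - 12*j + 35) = (j - 1)/(j - 5)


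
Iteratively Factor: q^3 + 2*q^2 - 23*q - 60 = (q + 3)*(q^2 - q - 20) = (q - 5)*(q + 3)*(q + 4)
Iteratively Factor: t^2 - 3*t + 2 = (t - 2)*(t - 1)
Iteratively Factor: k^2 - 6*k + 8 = (k - 2)*(k - 4)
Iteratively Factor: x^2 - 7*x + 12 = (x - 3)*(x - 4)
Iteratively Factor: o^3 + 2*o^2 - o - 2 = (o - 1)*(o^2 + 3*o + 2) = (o - 1)*(o + 1)*(o + 2)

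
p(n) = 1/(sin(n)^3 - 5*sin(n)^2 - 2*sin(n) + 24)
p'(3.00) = -0.00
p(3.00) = 0.04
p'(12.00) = -0.00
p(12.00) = 0.04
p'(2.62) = -0.01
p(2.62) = 0.05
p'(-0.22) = -0.00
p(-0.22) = 0.04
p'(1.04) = 0.01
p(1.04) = 0.05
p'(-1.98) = 0.01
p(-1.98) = 0.05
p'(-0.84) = -0.01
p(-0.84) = 0.04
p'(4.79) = -0.00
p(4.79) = 0.05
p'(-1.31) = -0.01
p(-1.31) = 0.05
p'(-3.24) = -0.01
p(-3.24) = 0.04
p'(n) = (-3*sin(n)^2*cos(n) + 10*sin(n)*cos(n) + 2*cos(n))/(sin(n)^3 - 5*sin(n)^2 - 2*sin(n) + 24)^2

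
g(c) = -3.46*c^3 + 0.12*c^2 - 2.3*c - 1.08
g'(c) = -10.38*c^2 + 0.24*c - 2.3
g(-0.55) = 0.80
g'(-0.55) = -5.57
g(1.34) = -12.27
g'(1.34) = -20.62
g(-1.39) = 11.64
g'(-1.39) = -22.69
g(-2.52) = 60.85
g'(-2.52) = -68.82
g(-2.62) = 68.00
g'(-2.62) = -74.18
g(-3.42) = 146.60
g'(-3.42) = -124.53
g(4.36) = -295.60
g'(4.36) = -198.57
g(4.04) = -236.56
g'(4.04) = -170.75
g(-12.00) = 6022.68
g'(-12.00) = -1499.90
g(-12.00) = 6022.68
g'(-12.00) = -1499.90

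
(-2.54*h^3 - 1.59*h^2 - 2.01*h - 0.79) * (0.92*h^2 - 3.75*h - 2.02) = -2.3368*h^5 + 8.0622*h^4 + 9.2441*h^3 + 10.0225*h^2 + 7.0227*h + 1.5958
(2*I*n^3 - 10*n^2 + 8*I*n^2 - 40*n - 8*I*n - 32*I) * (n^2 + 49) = 2*I*n^5 - 10*n^4 + 8*I*n^4 - 40*n^3 + 90*I*n^3 - 490*n^2 + 360*I*n^2 - 1960*n - 392*I*n - 1568*I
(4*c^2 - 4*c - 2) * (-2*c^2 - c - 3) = -8*c^4 + 4*c^3 - 4*c^2 + 14*c + 6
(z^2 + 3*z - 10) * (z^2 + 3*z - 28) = z^4 + 6*z^3 - 29*z^2 - 114*z + 280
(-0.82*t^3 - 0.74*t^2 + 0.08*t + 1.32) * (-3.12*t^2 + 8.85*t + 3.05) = 2.5584*t^5 - 4.9482*t^4 - 9.2996*t^3 - 5.6674*t^2 + 11.926*t + 4.026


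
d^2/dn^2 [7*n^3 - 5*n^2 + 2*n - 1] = 42*n - 10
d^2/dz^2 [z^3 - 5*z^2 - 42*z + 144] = 6*z - 10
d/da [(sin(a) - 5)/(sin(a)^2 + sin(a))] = (-cos(a) + 10/tan(a) + 5*cos(a)/sin(a)^2)/(sin(a) + 1)^2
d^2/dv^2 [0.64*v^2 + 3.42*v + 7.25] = 1.28000000000000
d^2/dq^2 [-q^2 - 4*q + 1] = -2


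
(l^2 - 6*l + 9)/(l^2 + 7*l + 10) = (l^2 - 6*l + 9)/(l^2 + 7*l + 10)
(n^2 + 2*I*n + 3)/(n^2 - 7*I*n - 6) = (n + 3*I)/(n - 6*I)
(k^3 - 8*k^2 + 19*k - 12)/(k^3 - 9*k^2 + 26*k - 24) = (k - 1)/(k - 2)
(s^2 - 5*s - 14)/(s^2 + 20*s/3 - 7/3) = 3*(s^2 - 5*s - 14)/(3*s^2 + 20*s - 7)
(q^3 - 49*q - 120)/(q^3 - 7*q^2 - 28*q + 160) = (q + 3)/(q - 4)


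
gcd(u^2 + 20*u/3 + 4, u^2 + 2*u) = 1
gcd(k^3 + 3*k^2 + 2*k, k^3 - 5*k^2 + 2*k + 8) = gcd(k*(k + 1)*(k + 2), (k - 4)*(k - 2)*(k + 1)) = k + 1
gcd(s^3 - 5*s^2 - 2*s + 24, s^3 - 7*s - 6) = s^2 - s - 6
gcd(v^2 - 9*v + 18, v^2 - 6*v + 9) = v - 3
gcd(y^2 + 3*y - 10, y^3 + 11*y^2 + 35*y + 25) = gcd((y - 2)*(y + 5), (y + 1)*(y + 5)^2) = y + 5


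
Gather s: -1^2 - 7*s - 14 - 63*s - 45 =-70*s - 60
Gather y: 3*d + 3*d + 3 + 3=6*d + 6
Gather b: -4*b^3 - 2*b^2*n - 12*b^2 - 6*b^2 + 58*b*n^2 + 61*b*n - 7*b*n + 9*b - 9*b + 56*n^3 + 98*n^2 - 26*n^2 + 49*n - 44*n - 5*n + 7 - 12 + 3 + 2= -4*b^3 + b^2*(-2*n - 18) + b*(58*n^2 + 54*n) + 56*n^3 + 72*n^2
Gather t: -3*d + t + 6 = -3*d + t + 6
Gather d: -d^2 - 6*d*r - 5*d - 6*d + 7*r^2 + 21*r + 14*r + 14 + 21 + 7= -d^2 + d*(-6*r - 11) + 7*r^2 + 35*r + 42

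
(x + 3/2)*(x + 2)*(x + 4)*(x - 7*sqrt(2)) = x^4 - 7*sqrt(2)*x^3 + 15*x^3/2 - 105*sqrt(2)*x^2/2 + 17*x^2 - 119*sqrt(2)*x + 12*x - 84*sqrt(2)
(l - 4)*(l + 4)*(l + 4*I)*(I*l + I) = I*l^4 - 4*l^3 + I*l^3 - 4*l^2 - 16*I*l^2 + 64*l - 16*I*l + 64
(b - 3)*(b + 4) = b^2 + b - 12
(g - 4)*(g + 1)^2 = g^3 - 2*g^2 - 7*g - 4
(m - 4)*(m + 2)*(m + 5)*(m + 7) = m^4 + 10*m^3 + 3*m^2 - 166*m - 280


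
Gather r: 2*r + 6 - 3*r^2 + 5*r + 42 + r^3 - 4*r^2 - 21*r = r^3 - 7*r^2 - 14*r + 48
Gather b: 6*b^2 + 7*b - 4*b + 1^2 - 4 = 6*b^2 + 3*b - 3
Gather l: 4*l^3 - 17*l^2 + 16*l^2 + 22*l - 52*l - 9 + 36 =4*l^3 - l^2 - 30*l + 27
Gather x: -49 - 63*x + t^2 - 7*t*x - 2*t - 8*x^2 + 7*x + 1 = t^2 - 2*t - 8*x^2 + x*(-7*t - 56) - 48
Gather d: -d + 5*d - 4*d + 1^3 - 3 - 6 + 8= 0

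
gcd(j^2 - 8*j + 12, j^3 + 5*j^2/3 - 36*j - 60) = j - 6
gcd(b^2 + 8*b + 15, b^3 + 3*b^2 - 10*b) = b + 5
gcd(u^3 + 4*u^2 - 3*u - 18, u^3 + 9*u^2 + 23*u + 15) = u + 3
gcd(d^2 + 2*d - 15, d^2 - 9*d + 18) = d - 3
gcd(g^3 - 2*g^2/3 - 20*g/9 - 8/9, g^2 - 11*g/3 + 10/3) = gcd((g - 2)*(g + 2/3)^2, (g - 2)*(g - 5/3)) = g - 2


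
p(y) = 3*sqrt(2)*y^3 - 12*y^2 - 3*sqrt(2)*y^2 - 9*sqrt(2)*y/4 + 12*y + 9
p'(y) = 9*sqrt(2)*y^2 - 24*y - 6*sqrt(2)*y - 9*sqrt(2)/4 + 12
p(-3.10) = -300.82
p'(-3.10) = 231.84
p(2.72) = -1.81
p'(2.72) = 14.62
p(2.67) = -2.49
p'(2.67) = 12.82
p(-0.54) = -1.17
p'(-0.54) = 30.07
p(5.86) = 356.65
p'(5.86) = 255.53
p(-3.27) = -341.86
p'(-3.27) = 251.14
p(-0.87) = -13.76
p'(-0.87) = 46.71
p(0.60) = 9.36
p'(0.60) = -6.09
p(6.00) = 393.58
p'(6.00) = 272.11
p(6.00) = 393.58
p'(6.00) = 272.11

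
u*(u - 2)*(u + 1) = u^3 - u^2 - 2*u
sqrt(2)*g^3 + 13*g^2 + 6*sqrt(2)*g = g*(g + 6*sqrt(2))*(sqrt(2)*g + 1)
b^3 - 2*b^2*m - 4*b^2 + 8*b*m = b*(b - 4)*(b - 2*m)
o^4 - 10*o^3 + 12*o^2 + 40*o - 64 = (o - 8)*(o - 2)^2*(o + 2)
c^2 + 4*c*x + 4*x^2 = (c + 2*x)^2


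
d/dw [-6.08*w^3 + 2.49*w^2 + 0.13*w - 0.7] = -18.24*w^2 + 4.98*w + 0.13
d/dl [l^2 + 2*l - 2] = 2*l + 2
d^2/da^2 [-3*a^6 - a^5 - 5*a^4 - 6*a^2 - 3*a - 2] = -90*a^4 - 20*a^3 - 60*a^2 - 12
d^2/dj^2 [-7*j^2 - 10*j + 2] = -14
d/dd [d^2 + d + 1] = 2*d + 1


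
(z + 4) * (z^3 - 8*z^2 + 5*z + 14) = z^4 - 4*z^3 - 27*z^2 + 34*z + 56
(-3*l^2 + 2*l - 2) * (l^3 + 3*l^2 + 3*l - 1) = -3*l^5 - 7*l^4 - 5*l^3 + 3*l^2 - 8*l + 2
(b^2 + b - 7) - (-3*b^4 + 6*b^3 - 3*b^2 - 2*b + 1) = 3*b^4 - 6*b^3 + 4*b^2 + 3*b - 8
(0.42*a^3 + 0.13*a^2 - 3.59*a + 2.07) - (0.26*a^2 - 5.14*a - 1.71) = 0.42*a^3 - 0.13*a^2 + 1.55*a + 3.78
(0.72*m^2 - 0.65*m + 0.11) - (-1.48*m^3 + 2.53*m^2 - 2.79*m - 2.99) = 1.48*m^3 - 1.81*m^2 + 2.14*m + 3.1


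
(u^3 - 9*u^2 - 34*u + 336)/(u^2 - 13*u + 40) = (u^2 - u - 42)/(u - 5)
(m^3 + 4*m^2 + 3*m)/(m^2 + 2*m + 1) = m*(m + 3)/(m + 1)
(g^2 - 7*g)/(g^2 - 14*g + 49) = g/(g - 7)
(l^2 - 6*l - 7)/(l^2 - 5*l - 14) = (l + 1)/(l + 2)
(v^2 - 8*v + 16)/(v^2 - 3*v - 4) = (v - 4)/(v + 1)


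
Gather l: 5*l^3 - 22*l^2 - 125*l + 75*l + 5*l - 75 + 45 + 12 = 5*l^3 - 22*l^2 - 45*l - 18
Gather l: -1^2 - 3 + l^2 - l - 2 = l^2 - l - 6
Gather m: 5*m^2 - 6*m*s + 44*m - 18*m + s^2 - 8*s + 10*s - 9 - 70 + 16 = 5*m^2 + m*(26 - 6*s) + s^2 + 2*s - 63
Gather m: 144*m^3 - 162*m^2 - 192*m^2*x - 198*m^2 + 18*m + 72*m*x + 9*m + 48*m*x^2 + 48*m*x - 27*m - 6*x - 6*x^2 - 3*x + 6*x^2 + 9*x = 144*m^3 + m^2*(-192*x - 360) + m*(48*x^2 + 120*x)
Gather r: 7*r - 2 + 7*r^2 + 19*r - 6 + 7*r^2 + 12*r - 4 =14*r^2 + 38*r - 12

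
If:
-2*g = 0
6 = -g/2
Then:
No Solution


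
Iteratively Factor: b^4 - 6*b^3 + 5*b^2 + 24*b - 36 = (b - 3)*(b^3 - 3*b^2 - 4*b + 12) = (b - 3)^2*(b^2 - 4) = (b - 3)^2*(b - 2)*(b + 2)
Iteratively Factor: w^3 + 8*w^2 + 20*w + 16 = (w + 2)*(w^2 + 6*w + 8) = (w + 2)*(w + 4)*(w + 2)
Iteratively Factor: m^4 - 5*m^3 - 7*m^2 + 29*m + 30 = (m + 1)*(m^3 - 6*m^2 - m + 30) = (m + 1)*(m + 2)*(m^2 - 8*m + 15) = (m - 5)*(m + 1)*(m + 2)*(m - 3)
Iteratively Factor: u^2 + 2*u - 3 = (u - 1)*(u + 3)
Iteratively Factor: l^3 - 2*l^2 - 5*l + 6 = (l + 2)*(l^2 - 4*l + 3) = (l - 1)*(l + 2)*(l - 3)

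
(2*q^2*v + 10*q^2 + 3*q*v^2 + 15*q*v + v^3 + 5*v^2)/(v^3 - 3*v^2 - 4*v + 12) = (2*q^2*v + 10*q^2 + 3*q*v^2 + 15*q*v + v^3 + 5*v^2)/(v^3 - 3*v^2 - 4*v + 12)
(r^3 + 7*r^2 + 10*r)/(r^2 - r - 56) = r*(r^2 + 7*r + 10)/(r^2 - r - 56)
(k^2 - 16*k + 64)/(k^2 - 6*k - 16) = (k - 8)/(k + 2)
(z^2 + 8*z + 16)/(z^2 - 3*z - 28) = (z + 4)/(z - 7)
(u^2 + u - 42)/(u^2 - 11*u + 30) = (u + 7)/(u - 5)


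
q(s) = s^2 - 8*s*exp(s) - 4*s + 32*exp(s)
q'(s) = -8*s*exp(s) + 2*s + 24*exp(s) - 4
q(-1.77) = 18.08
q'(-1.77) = -1.04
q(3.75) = 84.10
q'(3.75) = -251.63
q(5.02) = -1230.40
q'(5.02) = -2440.77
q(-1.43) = 18.16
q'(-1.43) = 1.62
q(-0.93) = 20.15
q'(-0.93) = 6.54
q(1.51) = 86.41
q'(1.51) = 52.98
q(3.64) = 108.39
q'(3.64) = -191.75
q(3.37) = 144.43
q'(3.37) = -83.33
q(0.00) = 32.00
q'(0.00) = 20.00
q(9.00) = -324078.36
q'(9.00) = -388934.03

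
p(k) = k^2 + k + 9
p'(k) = 2*k + 1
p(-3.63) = 18.55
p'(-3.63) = -6.26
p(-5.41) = 32.86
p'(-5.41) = -9.82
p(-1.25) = 9.31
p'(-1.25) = -1.50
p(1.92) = 14.61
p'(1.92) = 4.84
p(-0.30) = 8.79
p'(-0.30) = 0.40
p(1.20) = 11.64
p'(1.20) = 3.40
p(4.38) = 32.56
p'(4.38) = 9.76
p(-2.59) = 13.12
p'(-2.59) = -4.18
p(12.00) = 165.00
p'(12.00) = 25.00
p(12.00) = 165.00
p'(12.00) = 25.00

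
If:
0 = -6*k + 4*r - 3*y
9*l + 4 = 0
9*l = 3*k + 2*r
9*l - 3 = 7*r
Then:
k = -2/3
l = -4/9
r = -1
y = 0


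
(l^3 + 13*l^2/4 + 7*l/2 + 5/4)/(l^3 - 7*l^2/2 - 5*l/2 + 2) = (4*l^2 + 9*l + 5)/(2*(2*l^2 - 9*l + 4))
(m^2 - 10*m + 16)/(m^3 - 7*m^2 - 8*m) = (m - 2)/(m*(m + 1))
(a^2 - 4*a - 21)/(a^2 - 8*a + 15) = (a^2 - 4*a - 21)/(a^2 - 8*a + 15)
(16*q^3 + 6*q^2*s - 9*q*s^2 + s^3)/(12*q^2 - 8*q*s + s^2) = (8*q^2 + 7*q*s - s^2)/(6*q - s)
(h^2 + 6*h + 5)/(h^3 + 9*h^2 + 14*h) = (h^2 + 6*h + 5)/(h*(h^2 + 9*h + 14))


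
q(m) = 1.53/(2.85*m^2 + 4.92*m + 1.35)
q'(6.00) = -0.00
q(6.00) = 0.01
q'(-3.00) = 0.12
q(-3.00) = 0.12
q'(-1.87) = 1.96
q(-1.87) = 0.72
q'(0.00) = -4.13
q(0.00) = 1.13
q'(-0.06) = -6.17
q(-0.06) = 1.44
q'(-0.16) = -15.17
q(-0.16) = 2.41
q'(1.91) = -0.05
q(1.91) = 0.07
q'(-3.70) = 0.05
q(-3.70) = 0.07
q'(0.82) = -0.28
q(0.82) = 0.21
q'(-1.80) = 2.74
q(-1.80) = 0.89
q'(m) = 1.53*(-5.7*m - 4.92)/(2.85*m^2 + 4.92*m + 1.35)^2 = (-8.721*m - 7.5276)/(2.85*m^2 + 4.92*m + 1.35)^2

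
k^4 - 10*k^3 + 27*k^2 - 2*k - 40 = (k - 5)*(k - 4)*(k - 2)*(k + 1)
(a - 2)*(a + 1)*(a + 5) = a^3 + 4*a^2 - 7*a - 10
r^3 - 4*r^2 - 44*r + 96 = (r - 8)*(r - 2)*(r + 6)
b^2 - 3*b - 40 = (b - 8)*(b + 5)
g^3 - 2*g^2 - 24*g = g*(g - 6)*(g + 4)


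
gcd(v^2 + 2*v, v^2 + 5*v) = v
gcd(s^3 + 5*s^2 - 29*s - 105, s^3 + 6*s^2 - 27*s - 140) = s^2 + 2*s - 35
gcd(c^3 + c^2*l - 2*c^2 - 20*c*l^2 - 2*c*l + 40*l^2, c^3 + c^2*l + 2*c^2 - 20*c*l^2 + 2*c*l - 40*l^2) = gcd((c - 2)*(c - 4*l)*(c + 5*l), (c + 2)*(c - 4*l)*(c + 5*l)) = c^2 + c*l - 20*l^2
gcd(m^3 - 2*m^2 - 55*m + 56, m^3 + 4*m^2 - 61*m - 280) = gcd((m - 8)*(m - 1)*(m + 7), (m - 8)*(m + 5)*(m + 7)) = m^2 - m - 56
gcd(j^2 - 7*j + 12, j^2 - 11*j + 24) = j - 3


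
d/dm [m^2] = 2*m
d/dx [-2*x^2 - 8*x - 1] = -4*x - 8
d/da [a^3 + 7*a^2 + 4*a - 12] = 3*a^2 + 14*a + 4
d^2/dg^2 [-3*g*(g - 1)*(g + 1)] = -18*g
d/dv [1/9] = 0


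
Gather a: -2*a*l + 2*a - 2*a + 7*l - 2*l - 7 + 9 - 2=-2*a*l + 5*l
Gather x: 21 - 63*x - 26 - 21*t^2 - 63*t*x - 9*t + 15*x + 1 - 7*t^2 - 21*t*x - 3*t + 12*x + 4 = -28*t^2 - 12*t + x*(-84*t - 36)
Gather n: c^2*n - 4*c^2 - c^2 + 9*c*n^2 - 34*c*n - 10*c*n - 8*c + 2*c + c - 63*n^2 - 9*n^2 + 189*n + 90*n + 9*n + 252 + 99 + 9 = -5*c^2 - 5*c + n^2*(9*c - 72) + n*(c^2 - 44*c + 288) + 360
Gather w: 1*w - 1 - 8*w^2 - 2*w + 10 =-8*w^2 - w + 9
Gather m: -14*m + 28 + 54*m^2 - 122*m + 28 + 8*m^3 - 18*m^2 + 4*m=8*m^3 + 36*m^2 - 132*m + 56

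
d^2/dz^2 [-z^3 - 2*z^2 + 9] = -6*z - 4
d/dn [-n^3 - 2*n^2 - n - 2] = -3*n^2 - 4*n - 1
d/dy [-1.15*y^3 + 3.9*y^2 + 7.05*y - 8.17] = -3.45*y^2 + 7.8*y + 7.05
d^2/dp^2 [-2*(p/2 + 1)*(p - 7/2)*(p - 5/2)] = 8 - 6*p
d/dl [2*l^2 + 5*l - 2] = 4*l + 5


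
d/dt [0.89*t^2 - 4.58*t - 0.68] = 1.78*t - 4.58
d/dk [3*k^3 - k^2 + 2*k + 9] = 9*k^2 - 2*k + 2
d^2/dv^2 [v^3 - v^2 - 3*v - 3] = 6*v - 2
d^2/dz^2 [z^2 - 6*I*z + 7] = 2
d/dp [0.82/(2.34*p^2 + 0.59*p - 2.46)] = (-3.8376*p - 0.4838)/(2.34*p^2 + 0.59*p - 2.46)^2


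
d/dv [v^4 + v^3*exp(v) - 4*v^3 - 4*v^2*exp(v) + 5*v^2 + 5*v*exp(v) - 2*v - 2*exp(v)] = v^3*exp(v) + 4*v^3 - v^2*exp(v) - 12*v^2 - 3*v*exp(v) + 10*v + 3*exp(v) - 2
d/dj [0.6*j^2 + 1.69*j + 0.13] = 1.2*j + 1.69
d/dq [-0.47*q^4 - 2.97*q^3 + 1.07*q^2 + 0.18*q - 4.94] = -1.88*q^3 - 8.91*q^2 + 2.14*q + 0.18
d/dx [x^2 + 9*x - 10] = 2*x + 9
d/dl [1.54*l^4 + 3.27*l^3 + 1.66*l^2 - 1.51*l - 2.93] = 6.16*l^3 + 9.81*l^2 + 3.32*l - 1.51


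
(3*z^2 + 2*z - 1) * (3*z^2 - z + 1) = 9*z^4 + 3*z^3 - 2*z^2 + 3*z - 1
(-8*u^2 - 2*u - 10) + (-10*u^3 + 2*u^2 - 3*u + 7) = -10*u^3 - 6*u^2 - 5*u - 3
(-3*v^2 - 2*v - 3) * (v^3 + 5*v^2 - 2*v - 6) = -3*v^5 - 17*v^4 - 7*v^3 + 7*v^2 + 18*v + 18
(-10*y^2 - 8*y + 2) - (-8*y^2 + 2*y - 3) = -2*y^2 - 10*y + 5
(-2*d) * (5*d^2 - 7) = -10*d^3 + 14*d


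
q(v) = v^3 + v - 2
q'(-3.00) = 28.00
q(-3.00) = -32.00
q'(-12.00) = 433.00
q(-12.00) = -1742.00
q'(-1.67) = 9.37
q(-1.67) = -8.33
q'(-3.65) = 40.97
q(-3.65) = -54.28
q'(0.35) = 1.37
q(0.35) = -1.61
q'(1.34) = 6.39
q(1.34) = 1.75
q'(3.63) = 40.53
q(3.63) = 49.46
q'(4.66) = 66.15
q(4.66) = 103.85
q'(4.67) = 66.43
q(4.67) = 104.52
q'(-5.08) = 78.42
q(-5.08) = -138.18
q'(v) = 3*v^2 + 1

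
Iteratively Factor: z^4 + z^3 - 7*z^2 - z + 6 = (z + 3)*(z^3 - 2*z^2 - z + 2) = (z - 1)*(z + 3)*(z^2 - z - 2) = (z - 2)*(z - 1)*(z + 3)*(z + 1)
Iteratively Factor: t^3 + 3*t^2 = (t)*(t^2 + 3*t) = t^2*(t + 3)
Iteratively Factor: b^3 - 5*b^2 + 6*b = (b - 3)*(b^2 - 2*b) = (b - 3)*(b - 2)*(b)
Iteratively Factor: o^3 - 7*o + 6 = (o - 1)*(o^2 + o - 6) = (o - 2)*(o - 1)*(o + 3)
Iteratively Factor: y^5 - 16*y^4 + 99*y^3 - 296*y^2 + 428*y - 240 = (y - 5)*(y^4 - 11*y^3 + 44*y^2 - 76*y + 48) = (y - 5)*(y - 3)*(y^3 - 8*y^2 + 20*y - 16) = (y - 5)*(y - 4)*(y - 3)*(y^2 - 4*y + 4) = (y - 5)*(y - 4)*(y - 3)*(y - 2)*(y - 2)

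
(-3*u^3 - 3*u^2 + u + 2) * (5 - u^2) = 3*u^5 + 3*u^4 - 16*u^3 - 17*u^2 + 5*u + 10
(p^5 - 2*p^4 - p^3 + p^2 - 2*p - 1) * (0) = 0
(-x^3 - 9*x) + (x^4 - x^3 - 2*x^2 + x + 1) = x^4 - 2*x^3 - 2*x^2 - 8*x + 1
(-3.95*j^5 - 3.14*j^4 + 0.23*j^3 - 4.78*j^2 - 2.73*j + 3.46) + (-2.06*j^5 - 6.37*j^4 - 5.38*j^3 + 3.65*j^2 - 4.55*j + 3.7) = -6.01*j^5 - 9.51*j^4 - 5.15*j^3 - 1.13*j^2 - 7.28*j + 7.16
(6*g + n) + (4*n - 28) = 6*g + 5*n - 28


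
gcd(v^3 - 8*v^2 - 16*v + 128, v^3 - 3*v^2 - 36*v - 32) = v^2 - 4*v - 32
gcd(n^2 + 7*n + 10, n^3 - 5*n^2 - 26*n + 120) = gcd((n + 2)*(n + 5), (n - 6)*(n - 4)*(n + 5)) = n + 5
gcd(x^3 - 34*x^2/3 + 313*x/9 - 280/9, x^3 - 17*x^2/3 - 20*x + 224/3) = x^2 - 29*x/3 + 56/3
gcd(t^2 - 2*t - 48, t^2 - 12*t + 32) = t - 8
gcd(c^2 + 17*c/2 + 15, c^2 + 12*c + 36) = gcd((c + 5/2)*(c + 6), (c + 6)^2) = c + 6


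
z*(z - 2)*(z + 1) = z^3 - z^2 - 2*z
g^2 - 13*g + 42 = (g - 7)*(g - 6)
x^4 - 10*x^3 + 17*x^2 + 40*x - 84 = (x - 7)*(x - 3)*(x - 2)*(x + 2)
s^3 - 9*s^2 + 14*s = s*(s - 7)*(s - 2)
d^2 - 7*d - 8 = (d - 8)*(d + 1)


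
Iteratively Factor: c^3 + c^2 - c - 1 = (c - 1)*(c^2 + 2*c + 1) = (c - 1)*(c + 1)*(c + 1)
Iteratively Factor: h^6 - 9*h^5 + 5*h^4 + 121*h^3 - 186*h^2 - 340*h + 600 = (h + 2)*(h^5 - 11*h^4 + 27*h^3 + 67*h^2 - 320*h + 300) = (h - 5)*(h + 2)*(h^4 - 6*h^3 - 3*h^2 + 52*h - 60) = (h - 5)*(h - 2)*(h + 2)*(h^3 - 4*h^2 - 11*h + 30) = (h - 5)*(h - 2)^2*(h + 2)*(h^2 - 2*h - 15) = (h - 5)*(h - 2)^2*(h + 2)*(h + 3)*(h - 5)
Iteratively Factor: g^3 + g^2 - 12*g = (g - 3)*(g^2 + 4*g) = (g - 3)*(g + 4)*(g)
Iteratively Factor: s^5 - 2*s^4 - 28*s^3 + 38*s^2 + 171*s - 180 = (s - 1)*(s^4 - s^3 - 29*s^2 + 9*s + 180) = (s - 1)*(s + 4)*(s^3 - 5*s^2 - 9*s + 45) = (s - 1)*(s + 3)*(s + 4)*(s^2 - 8*s + 15) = (s - 5)*(s - 1)*(s + 3)*(s + 4)*(s - 3)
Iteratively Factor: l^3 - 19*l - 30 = (l - 5)*(l^2 + 5*l + 6) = (l - 5)*(l + 2)*(l + 3)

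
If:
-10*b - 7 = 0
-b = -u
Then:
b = -7/10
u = -7/10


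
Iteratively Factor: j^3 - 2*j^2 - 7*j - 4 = (j + 1)*(j^2 - 3*j - 4) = (j - 4)*(j + 1)*(j + 1)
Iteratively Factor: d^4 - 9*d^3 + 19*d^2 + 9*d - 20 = (d - 5)*(d^3 - 4*d^2 - d + 4) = (d - 5)*(d + 1)*(d^2 - 5*d + 4) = (d - 5)*(d - 4)*(d + 1)*(d - 1)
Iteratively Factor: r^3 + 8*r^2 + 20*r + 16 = (r + 2)*(r^2 + 6*r + 8) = (r + 2)^2*(r + 4)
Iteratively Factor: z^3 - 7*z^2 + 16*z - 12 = (z - 3)*(z^2 - 4*z + 4) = (z - 3)*(z - 2)*(z - 2)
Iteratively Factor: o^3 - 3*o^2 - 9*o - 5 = (o + 1)*(o^2 - 4*o - 5) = (o + 1)^2*(o - 5)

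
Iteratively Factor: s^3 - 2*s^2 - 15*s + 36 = (s - 3)*(s^2 + s - 12) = (s - 3)^2*(s + 4)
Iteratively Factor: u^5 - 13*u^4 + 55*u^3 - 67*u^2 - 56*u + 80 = (u - 1)*(u^4 - 12*u^3 + 43*u^2 - 24*u - 80) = (u - 5)*(u - 1)*(u^3 - 7*u^2 + 8*u + 16) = (u - 5)*(u - 4)*(u - 1)*(u^2 - 3*u - 4) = (u - 5)*(u - 4)^2*(u - 1)*(u + 1)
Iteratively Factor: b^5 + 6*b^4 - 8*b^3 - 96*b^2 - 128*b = (b - 4)*(b^4 + 10*b^3 + 32*b^2 + 32*b) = b*(b - 4)*(b^3 + 10*b^2 + 32*b + 32) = b*(b - 4)*(b + 4)*(b^2 + 6*b + 8) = b*(b - 4)*(b + 2)*(b + 4)*(b + 4)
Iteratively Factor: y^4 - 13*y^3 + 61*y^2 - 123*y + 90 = (y - 3)*(y^3 - 10*y^2 + 31*y - 30) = (y - 3)*(y - 2)*(y^2 - 8*y + 15) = (y - 3)^2*(y - 2)*(y - 5)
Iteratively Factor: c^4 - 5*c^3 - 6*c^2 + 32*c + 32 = (c + 2)*(c^3 - 7*c^2 + 8*c + 16) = (c - 4)*(c + 2)*(c^2 - 3*c - 4) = (c - 4)*(c + 1)*(c + 2)*(c - 4)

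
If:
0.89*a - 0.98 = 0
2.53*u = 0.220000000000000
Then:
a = 1.10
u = 0.09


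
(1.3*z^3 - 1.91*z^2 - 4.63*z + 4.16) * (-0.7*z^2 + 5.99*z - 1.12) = -0.91*z^5 + 9.124*z^4 - 9.6559*z^3 - 28.5065*z^2 + 30.104*z - 4.6592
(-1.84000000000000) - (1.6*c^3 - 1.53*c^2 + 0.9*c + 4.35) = -1.6*c^3 + 1.53*c^2 - 0.9*c - 6.19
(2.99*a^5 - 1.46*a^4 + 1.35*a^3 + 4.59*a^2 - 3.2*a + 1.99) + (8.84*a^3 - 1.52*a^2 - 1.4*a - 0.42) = 2.99*a^5 - 1.46*a^4 + 10.19*a^3 + 3.07*a^2 - 4.6*a + 1.57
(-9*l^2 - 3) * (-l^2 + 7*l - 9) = 9*l^4 - 63*l^3 + 84*l^2 - 21*l + 27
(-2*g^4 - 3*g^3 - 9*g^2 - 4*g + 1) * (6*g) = -12*g^5 - 18*g^4 - 54*g^3 - 24*g^2 + 6*g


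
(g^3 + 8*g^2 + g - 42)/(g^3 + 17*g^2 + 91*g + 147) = (g - 2)/(g + 7)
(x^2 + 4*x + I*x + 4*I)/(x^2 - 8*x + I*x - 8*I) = (x + 4)/(x - 8)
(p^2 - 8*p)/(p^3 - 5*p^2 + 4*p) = (p - 8)/(p^2 - 5*p + 4)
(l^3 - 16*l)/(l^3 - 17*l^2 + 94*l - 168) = l*(l + 4)/(l^2 - 13*l + 42)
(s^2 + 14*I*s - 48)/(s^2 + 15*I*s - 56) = (s + 6*I)/(s + 7*I)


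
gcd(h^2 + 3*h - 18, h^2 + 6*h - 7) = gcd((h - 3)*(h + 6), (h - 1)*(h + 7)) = 1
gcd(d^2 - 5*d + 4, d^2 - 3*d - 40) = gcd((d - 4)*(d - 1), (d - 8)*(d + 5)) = 1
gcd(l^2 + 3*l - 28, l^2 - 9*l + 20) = l - 4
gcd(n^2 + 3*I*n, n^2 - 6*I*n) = n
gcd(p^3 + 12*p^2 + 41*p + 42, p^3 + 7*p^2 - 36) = p + 3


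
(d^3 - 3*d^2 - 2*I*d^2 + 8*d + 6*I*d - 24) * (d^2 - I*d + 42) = d^5 - 3*d^4 - 3*I*d^4 + 48*d^3 + 9*I*d^3 - 144*d^2 - 92*I*d^2 + 336*d + 276*I*d - 1008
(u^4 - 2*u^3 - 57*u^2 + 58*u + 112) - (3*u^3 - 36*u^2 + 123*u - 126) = u^4 - 5*u^3 - 21*u^2 - 65*u + 238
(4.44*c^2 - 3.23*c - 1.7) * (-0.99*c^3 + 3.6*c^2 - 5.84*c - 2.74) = -4.3956*c^5 + 19.1817*c^4 - 35.8746*c^3 + 0.577599999999997*c^2 + 18.7782*c + 4.658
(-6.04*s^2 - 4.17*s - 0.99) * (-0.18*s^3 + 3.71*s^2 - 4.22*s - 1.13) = 1.0872*s^5 - 21.6578*s^4 + 10.1963*s^3 + 20.7497*s^2 + 8.8899*s + 1.1187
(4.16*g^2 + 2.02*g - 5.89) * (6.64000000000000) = 27.6224*g^2 + 13.4128*g - 39.1096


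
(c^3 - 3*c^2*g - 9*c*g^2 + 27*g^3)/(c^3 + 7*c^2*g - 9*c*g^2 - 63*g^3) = (c - 3*g)/(c + 7*g)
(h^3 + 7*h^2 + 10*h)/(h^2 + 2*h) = h + 5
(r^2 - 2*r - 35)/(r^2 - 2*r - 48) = (-r^2 + 2*r + 35)/(-r^2 + 2*r + 48)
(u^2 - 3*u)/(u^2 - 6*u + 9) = u/(u - 3)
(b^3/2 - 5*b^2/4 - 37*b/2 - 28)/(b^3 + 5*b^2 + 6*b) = (2*b^2 - 9*b - 56)/(4*b*(b + 3))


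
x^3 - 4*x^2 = x^2*(x - 4)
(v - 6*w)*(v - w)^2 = v^3 - 8*v^2*w + 13*v*w^2 - 6*w^3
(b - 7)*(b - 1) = b^2 - 8*b + 7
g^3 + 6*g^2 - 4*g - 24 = (g - 2)*(g + 2)*(g + 6)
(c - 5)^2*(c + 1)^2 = c^4 - 8*c^3 + 6*c^2 + 40*c + 25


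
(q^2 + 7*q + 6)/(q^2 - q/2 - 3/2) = 2*(q + 6)/(2*q - 3)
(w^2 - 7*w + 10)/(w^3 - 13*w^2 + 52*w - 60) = 1/(w - 6)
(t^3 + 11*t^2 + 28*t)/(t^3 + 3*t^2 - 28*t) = (t + 4)/(t - 4)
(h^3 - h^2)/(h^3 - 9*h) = h*(h - 1)/(h^2 - 9)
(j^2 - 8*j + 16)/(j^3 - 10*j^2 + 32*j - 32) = 1/(j - 2)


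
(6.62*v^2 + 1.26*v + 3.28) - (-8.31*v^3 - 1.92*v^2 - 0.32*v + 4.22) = 8.31*v^3 + 8.54*v^2 + 1.58*v - 0.94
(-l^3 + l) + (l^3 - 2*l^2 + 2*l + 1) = -2*l^2 + 3*l + 1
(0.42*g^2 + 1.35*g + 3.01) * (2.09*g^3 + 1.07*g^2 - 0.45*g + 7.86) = 0.8778*g^5 + 3.2709*g^4 + 7.5464*g^3 + 5.9144*g^2 + 9.2565*g + 23.6586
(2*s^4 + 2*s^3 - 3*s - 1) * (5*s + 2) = 10*s^5 + 14*s^4 + 4*s^3 - 15*s^2 - 11*s - 2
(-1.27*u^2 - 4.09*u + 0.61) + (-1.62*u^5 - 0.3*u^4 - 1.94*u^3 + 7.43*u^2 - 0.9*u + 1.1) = -1.62*u^5 - 0.3*u^4 - 1.94*u^3 + 6.16*u^2 - 4.99*u + 1.71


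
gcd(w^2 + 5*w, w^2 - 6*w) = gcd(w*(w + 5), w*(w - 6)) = w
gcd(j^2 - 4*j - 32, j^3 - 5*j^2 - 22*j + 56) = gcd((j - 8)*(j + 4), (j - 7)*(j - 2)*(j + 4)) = j + 4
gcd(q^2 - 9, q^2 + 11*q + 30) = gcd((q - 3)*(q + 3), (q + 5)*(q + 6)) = 1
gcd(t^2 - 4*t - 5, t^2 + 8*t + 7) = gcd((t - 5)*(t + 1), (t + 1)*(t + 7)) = t + 1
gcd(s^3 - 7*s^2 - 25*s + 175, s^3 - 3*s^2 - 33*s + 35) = s^2 - 2*s - 35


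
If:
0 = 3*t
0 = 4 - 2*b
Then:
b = 2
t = 0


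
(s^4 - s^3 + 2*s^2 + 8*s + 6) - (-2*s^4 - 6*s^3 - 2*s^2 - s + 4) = 3*s^4 + 5*s^3 + 4*s^2 + 9*s + 2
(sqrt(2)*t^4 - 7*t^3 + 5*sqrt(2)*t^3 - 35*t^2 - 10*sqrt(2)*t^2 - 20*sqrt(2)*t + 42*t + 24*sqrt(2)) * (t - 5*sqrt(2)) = sqrt(2)*t^5 - 17*t^4 + 5*sqrt(2)*t^4 - 85*t^3 + 25*sqrt(2)*t^3 + 142*t^2 + 155*sqrt(2)*t^2 - 186*sqrt(2)*t + 200*t - 240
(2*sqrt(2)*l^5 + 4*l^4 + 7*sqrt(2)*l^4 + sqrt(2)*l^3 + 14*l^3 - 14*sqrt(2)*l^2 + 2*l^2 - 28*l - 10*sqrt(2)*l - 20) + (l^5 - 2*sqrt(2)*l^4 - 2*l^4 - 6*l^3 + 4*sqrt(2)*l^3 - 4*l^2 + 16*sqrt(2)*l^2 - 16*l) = l^5 + 2*sqrt(2)*l^5 + 2*l^4 + 5*sqrt(2)*l^4 + 5*sqrt(2)*l^3 + 8*l^3 - 2*l^2 + 2*sqrt(2)*l^2 - 44*l - 10*sqrt(2)*l - 20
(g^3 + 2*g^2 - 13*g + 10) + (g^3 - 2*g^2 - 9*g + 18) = 2*g^3 - 22*g + 28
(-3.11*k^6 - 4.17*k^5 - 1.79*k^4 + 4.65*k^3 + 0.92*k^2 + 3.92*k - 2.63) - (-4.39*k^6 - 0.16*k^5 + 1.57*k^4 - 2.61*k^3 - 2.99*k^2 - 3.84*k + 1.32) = 1.28*k^6 - 4.01*k^5 - 3.36*k^4 + 7.26*k^3 + 3.91*k^2 + 7.76*k - 3.95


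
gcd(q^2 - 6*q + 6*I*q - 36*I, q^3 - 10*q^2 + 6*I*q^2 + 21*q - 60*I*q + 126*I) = q + 6*I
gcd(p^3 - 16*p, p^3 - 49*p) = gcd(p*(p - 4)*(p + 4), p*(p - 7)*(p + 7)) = p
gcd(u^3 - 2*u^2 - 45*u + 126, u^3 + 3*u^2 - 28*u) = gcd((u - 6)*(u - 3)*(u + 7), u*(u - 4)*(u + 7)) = u + 7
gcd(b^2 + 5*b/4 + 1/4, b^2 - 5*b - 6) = b + 1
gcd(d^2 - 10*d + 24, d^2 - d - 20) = 1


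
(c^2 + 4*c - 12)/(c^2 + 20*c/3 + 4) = 3*(c - 2)/(3*c + 2)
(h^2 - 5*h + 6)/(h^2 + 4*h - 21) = (h - 2)/(h + 7)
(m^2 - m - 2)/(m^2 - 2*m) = (m + 1)/m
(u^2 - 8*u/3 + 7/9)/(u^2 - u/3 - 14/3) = (u - 1/3)/(u + 2)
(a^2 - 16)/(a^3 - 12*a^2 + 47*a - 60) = (a + 4)/(a^2 - 8*a + 15)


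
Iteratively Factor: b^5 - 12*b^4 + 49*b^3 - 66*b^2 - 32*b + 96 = (b - 4)*(b^4 - 8*b^3 + 17*b^2 + 2*b - 24) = (b - 4)*(b - 3)*(b^3 - 5*b^2 + 2*b + 8) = (b - 4)*(b - 3)*(b + 1)*(b^2 - 6*b + 8) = (b - 4)*(b - 3)*(b - 2)*(b + 1)*(b - 4)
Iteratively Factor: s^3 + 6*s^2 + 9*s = (s + 3)*(s^2 + 3*s) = s*(s + 3)*(s + 3)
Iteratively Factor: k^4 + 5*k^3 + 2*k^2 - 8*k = (k + 2)*(k^3 + 3*k^2 - 4*k) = k*(k + 2)*(k^2 + 3*k - 4) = k*(k + 2)*(k + 4)*(k - 1)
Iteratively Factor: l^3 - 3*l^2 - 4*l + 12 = (l - 2)*(l^2 - l - 6) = (l - 2)*(l + 2)*(l - 3)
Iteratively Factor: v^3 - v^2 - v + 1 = (v - 1)*(v^2 - 1) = (v - 1)^2*(v + 1)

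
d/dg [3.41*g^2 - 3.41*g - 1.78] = 6.82*g - 3.41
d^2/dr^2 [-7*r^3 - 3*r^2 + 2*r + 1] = -42*r - 6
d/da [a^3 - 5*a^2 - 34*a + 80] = 3*a^2 - 10*a - 34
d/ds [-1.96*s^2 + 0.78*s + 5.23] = 0.78 - 3.92*s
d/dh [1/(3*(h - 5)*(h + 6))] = (-2*h - 1)/(3*(h^4 + 2*h^3 - 59*h^2 - 60*h + 900))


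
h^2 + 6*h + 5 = (h + 1)*(h + 5)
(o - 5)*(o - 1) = o^2 - 6*o + 5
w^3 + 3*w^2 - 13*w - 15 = (w - 3)*(w + 1)*(w + 5)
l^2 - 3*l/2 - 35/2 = (l - 5)*(l + 7/2)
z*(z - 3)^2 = z^3 - 6*z^2 + 9*z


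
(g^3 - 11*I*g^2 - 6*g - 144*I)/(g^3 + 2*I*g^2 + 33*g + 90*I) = (g - 8*I)/(g + 5*I)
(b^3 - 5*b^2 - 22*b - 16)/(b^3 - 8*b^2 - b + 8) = (b + 2)/(b - 1)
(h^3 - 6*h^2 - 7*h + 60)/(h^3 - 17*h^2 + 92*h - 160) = (h + 3)/(h - 8)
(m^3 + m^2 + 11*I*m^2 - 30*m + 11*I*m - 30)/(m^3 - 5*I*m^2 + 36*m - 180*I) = (m^2 + m*(1 + 5*I) + 5*I)/(m^2 - 11*I*m - 30)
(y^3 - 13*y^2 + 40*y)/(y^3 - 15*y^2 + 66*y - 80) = y/(y - 2)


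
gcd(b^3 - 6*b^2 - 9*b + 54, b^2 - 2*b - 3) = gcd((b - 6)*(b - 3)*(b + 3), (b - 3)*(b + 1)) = b - 3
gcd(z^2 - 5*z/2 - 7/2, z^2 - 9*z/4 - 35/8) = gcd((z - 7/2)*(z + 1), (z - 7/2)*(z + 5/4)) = z - 7/2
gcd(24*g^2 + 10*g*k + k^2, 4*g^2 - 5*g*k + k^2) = 1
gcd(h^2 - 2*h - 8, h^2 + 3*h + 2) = h + 2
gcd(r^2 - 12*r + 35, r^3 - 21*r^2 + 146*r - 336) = r - 7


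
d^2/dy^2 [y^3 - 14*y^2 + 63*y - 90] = 6*y - 28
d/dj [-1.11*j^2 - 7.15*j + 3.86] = -2.22*j - 7.15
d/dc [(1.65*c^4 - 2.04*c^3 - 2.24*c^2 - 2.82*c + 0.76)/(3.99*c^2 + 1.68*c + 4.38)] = (13.167*c^5 + 0.176399999999997*c^4 + 22.0536*c^3 - 19.317*c^2 - 25.6872*c - 13.6284)/(15.9201*c^4 + 13.4064*c^3 + 37.7748*c^2 + 14.7168*c + 19.1844)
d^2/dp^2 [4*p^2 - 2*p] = 8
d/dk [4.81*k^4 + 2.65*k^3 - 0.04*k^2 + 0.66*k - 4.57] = 19.24*k^3 + 7.95*k^2 - 0.08*k + 0.66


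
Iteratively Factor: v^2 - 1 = (v - 1)*(v + 1)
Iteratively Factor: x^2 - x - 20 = (x - 5)*(x + 4)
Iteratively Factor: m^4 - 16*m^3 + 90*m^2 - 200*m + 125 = (m - 5)*(m^3 - 11*m^2 + 35*m - 25) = (m - 5)^2*(m^2 - 6*m + 5) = (m - 5)^2*(m - 1)*(m - 5)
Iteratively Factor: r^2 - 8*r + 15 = (r - 5)*(r - 3)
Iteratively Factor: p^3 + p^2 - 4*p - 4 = (p + 1)*(p^2 - 4) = (p + 1)*(p + 2)*(p - 2)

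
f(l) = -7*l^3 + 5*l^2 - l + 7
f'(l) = -21*l^2 + 10*l - 1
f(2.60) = -84.83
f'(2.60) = -116.96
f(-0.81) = 14.81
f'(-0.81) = -22.88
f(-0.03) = 7.03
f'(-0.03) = -1.32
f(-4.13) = 589.53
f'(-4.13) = -400.49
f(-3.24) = 300.81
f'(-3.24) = -253.85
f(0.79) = 5.88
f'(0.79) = -6.21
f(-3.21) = 293.26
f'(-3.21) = -249.49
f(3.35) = -203.41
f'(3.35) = -203.17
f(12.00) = -11381.00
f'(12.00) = -2905.00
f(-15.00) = 24772.00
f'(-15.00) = -4876.00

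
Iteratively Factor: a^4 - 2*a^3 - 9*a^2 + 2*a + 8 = (a + 1)*(a^3 - 3*a^2 - 6*a + 8) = (a - 1)*(a + 1)*(a^2 - 2*a - 8) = (a - 4)*(a - 1)*(a + 1)*(a + 2)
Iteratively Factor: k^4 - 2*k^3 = (k)*(k^3 - 2*k^2) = k^2*(k^2 - 2*k) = k^3*(k - 2)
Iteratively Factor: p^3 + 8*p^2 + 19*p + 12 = (p + 4)*(p^2 + 4*p + 3) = (p + 1)*(p + 4)*(p + 3)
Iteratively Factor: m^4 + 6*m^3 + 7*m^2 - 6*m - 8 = (m + 4)*(m^3 + 2*m^2 - m - 2) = (m + 2)*(m + 4)*(m^2 - 1) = (m + 1)*(m + 2)*(m + 4)*(m - 1)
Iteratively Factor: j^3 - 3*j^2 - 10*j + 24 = (j + 3)*(j^2 - 6*j + 8) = (j - 4)*(j + 3)*(j - 2)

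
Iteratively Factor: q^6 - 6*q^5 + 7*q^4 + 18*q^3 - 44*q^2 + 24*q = (q - 2)*(q^5 - 4*q^4 - q^3 + 16*q^2 - 12*q) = (q - 2)*(q - 1)*(q^4 - 3*q^3 - 4*q^2 + 12*q) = (q - 3)*(q - 2)*(q - 1)*(q^3 - 4*q) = (q - 3)*(q - 2)*(q - 1)*(q + 2)*(q^2 - 2*q) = q*(q - 3)*(q - 2)*(q - 1)*(q + 2)*(q - 2)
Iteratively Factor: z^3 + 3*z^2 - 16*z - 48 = (z + 3)*(z^2 - 16) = (z + 3)*(z + 4)*(z - 4)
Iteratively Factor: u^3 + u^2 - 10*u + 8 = (u - 1)*(u^2 + 2*u - 8) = (u - 1)*(u + 4)*(u - 2)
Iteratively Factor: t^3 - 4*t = (t - 2)*(t^2 + 2*t) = (t - 2)*(t + 2)*(t)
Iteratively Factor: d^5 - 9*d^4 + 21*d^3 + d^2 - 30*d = (d)*(d^4 - 9*d^3 + 21*d^2 + d - 30) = d*(d - 3)*(d^3 - 6*d^2 + 3*d + 10) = d*(d - 3)*(d + 1)*(d^2 - 7*d + 10) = d*(d - 5)*(d - 3)*(d + 1)*(d - 2)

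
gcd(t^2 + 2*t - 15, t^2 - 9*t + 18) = t - 3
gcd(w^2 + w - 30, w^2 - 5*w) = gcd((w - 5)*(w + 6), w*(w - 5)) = w - 5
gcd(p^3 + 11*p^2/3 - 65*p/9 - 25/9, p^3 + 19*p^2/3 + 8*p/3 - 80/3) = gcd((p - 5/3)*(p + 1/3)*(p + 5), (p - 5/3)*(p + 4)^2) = p - 5/3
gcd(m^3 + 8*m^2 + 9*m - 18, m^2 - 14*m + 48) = 1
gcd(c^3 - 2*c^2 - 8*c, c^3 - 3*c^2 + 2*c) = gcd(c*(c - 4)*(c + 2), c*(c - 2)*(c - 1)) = c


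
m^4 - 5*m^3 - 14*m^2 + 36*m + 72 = (m - 6)*(m - 3)*(m + 2)^2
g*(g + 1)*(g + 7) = g^3 + 8*g^2 + 7*g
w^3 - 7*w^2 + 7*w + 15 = (w - 5)*(w - 3)*(w + 1)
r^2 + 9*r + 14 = (r + 2)*(r + 7)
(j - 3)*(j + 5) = j^2 + 2*j - 15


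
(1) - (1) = 0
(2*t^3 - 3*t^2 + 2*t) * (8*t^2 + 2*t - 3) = 16*t^5 - 20*t^4 + 4*t^3 + 13*t^2 - 6*t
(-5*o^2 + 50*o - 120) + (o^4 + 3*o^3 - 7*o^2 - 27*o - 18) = o^4 + 3*o^3 - 12*o^2 + 23*o - 138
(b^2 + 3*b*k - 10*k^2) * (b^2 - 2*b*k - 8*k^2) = b^4 + b^3*k - 24*b^2*k^2 - 4*b*k^3 + 80*k^4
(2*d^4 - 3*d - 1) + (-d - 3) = 2*d^4 - 4*d - 4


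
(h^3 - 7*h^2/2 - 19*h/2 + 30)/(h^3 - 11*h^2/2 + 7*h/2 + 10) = (h + 3)/(h + 1)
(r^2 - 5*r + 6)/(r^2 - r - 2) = (r - 3)/(r + 1)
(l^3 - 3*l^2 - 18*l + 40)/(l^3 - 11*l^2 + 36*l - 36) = (l^2 - l - 20)/(l^2 - 9*l + 18)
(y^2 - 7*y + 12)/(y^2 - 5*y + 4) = (y - 3)/(y - 1)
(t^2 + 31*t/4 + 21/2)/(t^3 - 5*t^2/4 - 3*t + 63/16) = 4*(t + 6)/(4*t^2 - 12*t + 9)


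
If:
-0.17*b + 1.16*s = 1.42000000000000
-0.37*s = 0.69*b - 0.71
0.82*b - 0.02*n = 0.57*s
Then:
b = 0.35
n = -22.17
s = 1.27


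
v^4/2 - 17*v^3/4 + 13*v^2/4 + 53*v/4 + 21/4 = (v/2 + 1/2)*(v - 7)*(v - 3)*(v + 1/2)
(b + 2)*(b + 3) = b^2 + 5*b + 6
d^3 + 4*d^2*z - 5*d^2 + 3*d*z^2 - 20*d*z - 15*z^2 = (d - 5)*(d + z)*(d + 3*z)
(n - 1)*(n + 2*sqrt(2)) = n^2 - n + 2*sqrt(2)*n - 2*sqrt(2)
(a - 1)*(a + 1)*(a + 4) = a^3 + 4*a^2 - a - 4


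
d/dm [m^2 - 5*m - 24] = 2*m - 5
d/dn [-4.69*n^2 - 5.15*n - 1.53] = -9.38*n - 5.15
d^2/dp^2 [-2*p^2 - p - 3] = -4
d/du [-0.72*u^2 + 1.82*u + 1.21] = 1.82 - 1.44*u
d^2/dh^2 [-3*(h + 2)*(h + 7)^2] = -18*h - 96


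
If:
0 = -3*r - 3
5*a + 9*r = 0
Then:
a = 9/5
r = -1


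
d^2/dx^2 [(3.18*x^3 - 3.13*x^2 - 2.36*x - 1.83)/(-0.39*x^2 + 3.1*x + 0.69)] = (8.88178419700125e-16*x^5 - 7.105427357601e-15*x^4 - 54.544824*x^3 - 34.088364*x^2 - 18.548352*x + 29.041812)/(0.059319*x^6 - 1.41453*x^5 + 10.928853*x^4 - 24.78574*x^3 - 19.335663*x^2 - 4.42773*x - 0.328509)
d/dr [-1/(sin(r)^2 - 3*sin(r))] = (2*sin(r) - 3)*cos(r)/((sin(r) - 3)^2*sin(r)^2)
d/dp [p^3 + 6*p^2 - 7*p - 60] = 3*p^2 + 12*p - 7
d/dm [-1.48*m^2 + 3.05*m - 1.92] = 3.05 - 2.96*m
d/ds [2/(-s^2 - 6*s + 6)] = 4*(s + 3)/(s^2 + 6*s - 6)^2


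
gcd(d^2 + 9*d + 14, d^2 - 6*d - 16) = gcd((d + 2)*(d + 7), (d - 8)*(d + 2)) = d + 2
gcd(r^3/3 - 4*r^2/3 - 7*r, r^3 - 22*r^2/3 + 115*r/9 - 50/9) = 1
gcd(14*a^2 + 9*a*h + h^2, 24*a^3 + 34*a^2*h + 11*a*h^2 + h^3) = 1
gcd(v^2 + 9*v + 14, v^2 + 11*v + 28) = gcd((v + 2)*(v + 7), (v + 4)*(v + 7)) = v + 7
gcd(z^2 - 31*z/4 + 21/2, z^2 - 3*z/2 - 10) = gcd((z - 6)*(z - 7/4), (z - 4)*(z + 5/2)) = 1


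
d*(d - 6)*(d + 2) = d^3 - 4*d^2 - 12*d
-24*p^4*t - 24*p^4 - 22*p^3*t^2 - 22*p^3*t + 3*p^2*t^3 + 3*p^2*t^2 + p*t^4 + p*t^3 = (-4*p + t)*(p + t)*(6*p + t)*(p*t + p)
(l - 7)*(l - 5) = l^2 - 12*l + 35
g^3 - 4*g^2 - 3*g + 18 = (g - 3)^2*(g + 2)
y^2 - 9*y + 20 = (y - 5)*(y - 4)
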